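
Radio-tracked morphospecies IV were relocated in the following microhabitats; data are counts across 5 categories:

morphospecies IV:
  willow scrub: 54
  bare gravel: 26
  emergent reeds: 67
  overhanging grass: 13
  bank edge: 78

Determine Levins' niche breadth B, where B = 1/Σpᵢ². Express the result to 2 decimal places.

3.95

Proportions for morphospecies IV (n=238): 54/238=0.2269, 26/238=0.1092, 67/238=0.2815, 13/238=0.0546, 78/238=0.3277
Σpᵢ² = 0.2269² + 0.1092² + 0.2815² + 0.0546² + 0.3277² = 0.051484 + 0.011925 + 0.079242 + 0.002981 + 0.107387 = 0.253019
B = 1 / 0.253019 = 3.9523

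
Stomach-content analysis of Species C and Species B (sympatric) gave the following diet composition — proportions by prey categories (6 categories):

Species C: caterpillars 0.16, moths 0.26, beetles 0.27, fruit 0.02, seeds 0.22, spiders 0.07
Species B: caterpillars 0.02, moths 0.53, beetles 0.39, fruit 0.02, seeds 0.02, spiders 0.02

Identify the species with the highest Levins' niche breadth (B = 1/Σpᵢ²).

Species C

Σp_Cᵢ² = 0.16² + 0.26² + 0.27² + 0.02² + 0.22² + 0.07² = 0.0256 + 0.0676 + 0.0729 + 0.0004 + 0.0484 + 0.0049 = 0.2198
B_C = 1 / 0.2198 = 4.5496
Σp_Bᵢ² = 0.02² + 0.53² + 0.39² + 0.02² + 0.02² + 0.02² = 0.0004 + 0.2809 + 0.1521 + 0.0004 + 0.0004 + 0.0004 = 0.4346
B_B = 1 / 0.4346 = 2.3010
Highest B → broadest niche (most generalist): Species C (B = 4.55).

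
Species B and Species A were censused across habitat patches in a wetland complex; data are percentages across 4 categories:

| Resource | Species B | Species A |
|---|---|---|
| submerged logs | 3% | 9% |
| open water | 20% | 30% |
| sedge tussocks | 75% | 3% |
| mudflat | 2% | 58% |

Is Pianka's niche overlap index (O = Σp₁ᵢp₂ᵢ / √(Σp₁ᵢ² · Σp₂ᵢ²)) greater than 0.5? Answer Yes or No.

No

Convert percentages to proportions (divide by 100).
Σ p₁ᵢp₂ᵢ = 0.0027 + 0.0600 + 0.0225 + 0.0116 = 0.0968
Σp_1ᵢ² = 0.03² + 0.20² + 0.75² + 0.02² = 0.0009 + 0.0400 + 0.5625 + 0.0004 = 0.6038
Σp_2ᵢ² = 0.09² + 0.30² + 0.03² + 0.58² = 0.0081 + 0.0900 + 0.0009 + 0.3364 = 0.4354
O = 0.0968 / √(0.6038 × 0.4354) = 0.0968 / 0.51273 = 0.1888
O = 0.1888 < 0.5 → No.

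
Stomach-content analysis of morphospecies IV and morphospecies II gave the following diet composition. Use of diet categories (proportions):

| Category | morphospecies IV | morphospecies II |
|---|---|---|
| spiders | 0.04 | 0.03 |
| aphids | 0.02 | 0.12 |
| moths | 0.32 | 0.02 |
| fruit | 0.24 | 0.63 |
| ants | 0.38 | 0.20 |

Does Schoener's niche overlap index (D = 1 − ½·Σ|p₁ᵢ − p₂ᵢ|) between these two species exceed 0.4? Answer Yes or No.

Σ|p₁ᵢ − p₂ᵢ| = 0.01 + 0.10 + 0.30 + 0.39 + 0.18 = 0.98
D = 1 − ½ × 0.98 = 1 − 0.490 = 0.5100
D = 0.5100 > 0.4 → Yes.

Yes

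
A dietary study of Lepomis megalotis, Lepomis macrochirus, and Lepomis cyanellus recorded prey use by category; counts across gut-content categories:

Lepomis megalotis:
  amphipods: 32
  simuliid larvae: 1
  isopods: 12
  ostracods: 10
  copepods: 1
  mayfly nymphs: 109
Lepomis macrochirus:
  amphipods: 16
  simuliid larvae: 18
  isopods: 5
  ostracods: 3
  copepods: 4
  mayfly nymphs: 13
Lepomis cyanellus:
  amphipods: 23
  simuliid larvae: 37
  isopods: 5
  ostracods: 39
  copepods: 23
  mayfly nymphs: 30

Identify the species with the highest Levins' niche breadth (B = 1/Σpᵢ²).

Lepomis cyanellus

Proportions for Lepomis megalotis (n=165): 32/165=0.1939, 1/165=0.0061, 12/165=0.0727, 10/165=0.0606, 1/165=0.0061, 109/165=0.6606
Proportions for Lepomis macrochirus (n=59): 16/59=0.2712, 18/59=0.3051, 5/59=0.0847, 3/59=0.0508, 4/59=0.0678, 13/59=0.2203
Proportions for Lepomis cyanellus (n=157): 23/157=0.1465, 37/157=0.2357, 5/157=0.0318, 39/157=0.2484, 23/157=0.1465, 30/157=0.1911
Σp_megaᵢ² = 0.1939² + 0.0061² + 0.0727² + 0.0606² + 0.0061² + 0.6606² = 0.037597 + 0.000037 + 0.005285 + 0.003672 + 0.000037 + 0.436392 = 0.483020
B_mega = 1 / 0.483020 = 2.0703
Σp_macrᵢ² = 0.2712² + 0.3051² + 0.0847² + 0.0508² + 0.0678² + 0.2203² = 0.073549 + 0.093086 + 0.007174 + 0.002581 + 0.004597 + 0.048532 = 0.229519
B_macr = 1 / 0.229519 = 4.3569
Σp_cyanᵢ² = 0.1465² + 0.2357² + 0.0318² + 0.2484² + 0.1465² + 0.1911² = 0.021462 + 0.055554 + 0.001011 + 0.061703 + 0.021462 + 0.036519 = 0.197711
B_cyan = 1 / 0.197711 = 5.0579
Highest B → broadest niche (most generalist): Lepomis cyanellus (B = 5.06).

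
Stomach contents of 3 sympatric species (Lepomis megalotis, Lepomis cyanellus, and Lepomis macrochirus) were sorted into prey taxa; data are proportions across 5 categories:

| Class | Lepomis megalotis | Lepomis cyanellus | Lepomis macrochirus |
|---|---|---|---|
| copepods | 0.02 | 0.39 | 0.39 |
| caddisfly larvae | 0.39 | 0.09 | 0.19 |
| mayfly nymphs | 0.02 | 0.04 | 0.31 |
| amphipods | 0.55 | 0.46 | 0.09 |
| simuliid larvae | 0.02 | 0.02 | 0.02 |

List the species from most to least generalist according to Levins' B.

Σp_megaᵢ² = 0.02² + 0.39² + 0.02² + 0.55² + 0.02² = 0.0004 + 0.1521 + 0.0004 + 0.3025 + 0.0004 = 0.4558
B_mega = 1 / 0.4558 = 2.1939
Σp_cyanᵢ² = 0.39² + 0.09² + 0.04² + 0.46² + 0.02² = 0.1521 + 0.0081 + 0.0016 + 0.2116 + 0.0004 = 0.3738
B_cyan = 1 / 0.3738 = 2.6752
Σp_macrᵢ² = 0.39² + 0.19² + 0.31² + 0.09² + 0.02² = 0.1521 + 0.0361 + 0.0961 + 0.0081 + 0.0004 = 0.2928
B_macr = 1 / 0.2928 = 3.4153
Ranking by B (broadest → narrowest): Lepomis macrochirus (3.42) > Lepomis cyanellus (2.68) > Lepomis megalotis (2.19)

Lepomis macrochirus > Lepomis cyanellus > Lepomis megalotis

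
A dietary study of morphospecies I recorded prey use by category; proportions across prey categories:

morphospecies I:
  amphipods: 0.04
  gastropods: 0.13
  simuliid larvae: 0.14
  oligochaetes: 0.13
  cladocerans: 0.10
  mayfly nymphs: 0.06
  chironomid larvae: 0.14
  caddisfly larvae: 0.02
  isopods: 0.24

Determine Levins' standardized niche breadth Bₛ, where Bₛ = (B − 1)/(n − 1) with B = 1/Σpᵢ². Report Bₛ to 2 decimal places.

0.73

Σpᵢ² = 0.04² + 0.13² + 0.14² + 0.13² + 0.10² + 0.06² + 0.14² + 0.02² + 0.24² = 0.0016 + 0.0169 + 0.0196 + 0.0169 + 0.0100 + 0.0036 + 0.0196 + 0.0004 + 0.0576 = 0.1462
B = 1 / 0.1462 = 6.8399
Bₛ = (B − 1)/(n − 1) = (6.8399 − 1)/(9 − 1) = 5.8399/8 = 0.7300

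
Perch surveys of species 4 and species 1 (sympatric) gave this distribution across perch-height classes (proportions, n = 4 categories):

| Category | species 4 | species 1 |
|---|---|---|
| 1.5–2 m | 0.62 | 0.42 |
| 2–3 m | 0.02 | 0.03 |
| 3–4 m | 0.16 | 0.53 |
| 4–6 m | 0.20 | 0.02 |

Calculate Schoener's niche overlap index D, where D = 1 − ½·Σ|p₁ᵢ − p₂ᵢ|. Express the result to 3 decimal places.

Σ|p₁ᵢ − p₂ᵢ| = 0.20 + 0.01 + 0.37 + 0.18 = 0.76
D = 1 − ½ × 0.76 = 1 − 0.380 = 0.62000

0.620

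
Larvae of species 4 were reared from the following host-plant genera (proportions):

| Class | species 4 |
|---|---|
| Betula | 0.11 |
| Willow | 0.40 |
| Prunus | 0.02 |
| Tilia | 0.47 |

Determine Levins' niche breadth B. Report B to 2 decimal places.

Σpᵢ² = 0.11² + 0.40² + 0.02² + 0.47² = 0.0121 + 0.1600 + 0.0004 + 0.2209 = 0.3934
B = 1 / 0.3934 = 2.5419

2.54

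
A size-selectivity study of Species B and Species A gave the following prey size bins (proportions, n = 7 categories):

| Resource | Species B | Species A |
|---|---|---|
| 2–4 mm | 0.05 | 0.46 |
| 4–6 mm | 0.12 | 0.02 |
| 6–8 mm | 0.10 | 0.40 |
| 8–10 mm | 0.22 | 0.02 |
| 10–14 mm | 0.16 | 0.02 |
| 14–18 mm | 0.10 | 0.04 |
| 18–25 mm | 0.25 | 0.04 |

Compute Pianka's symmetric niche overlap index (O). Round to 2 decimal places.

0.34

Σ p₁ᵢp₂ᵢ = 0.0230 + 0.0024 + 0.0400 + 0.0044 + 0.0032 + 0.0040 + 0.0100 = 0.0870
Σp_1ᵢ² = 0.05² + 0.12² + 0.10² + 0.22² + 0.16² + 0.10² + 0.25² = 0.0025 + 0.0144 + 0.0100 + 0.0484 + 0.0256 + 0.0100 + 0.0625 = 0.1734
Σp_2ᵢ² = 0.46² + 0.02² + 0.40² + 0.02² + 0.02² + 0.04² + 0.04² = 0.2116 + 0.0004 + 0.1600 + 0.0004 + 0.0004 + 0.0016 + 0.0016 = 0.3760
O = 0.0870 / √(0.1734 × 0.3760) = 0.0870 / 0.25534 = 0.3407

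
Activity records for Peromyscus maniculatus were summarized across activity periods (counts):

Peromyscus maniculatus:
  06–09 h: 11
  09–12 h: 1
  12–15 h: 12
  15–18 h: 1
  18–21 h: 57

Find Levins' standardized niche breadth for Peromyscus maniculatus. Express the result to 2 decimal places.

Proportions for Peromyscus maniculatus (n=82): 11/82=0.1341, 1/82=0.0122, 12/82=0.1463, 1/82=0.0122, 57/82=0.6951
Σpᵢ² = 0.1341² + 0.0122² + 0.1463² + 0.0122² + 0.6951² = 0.017983 + 0.000149 + 0.021404 + 0.000149 + 0.483164 = 0.522849
B = 1 / 0.522849 = 1.9126
Bₛ = (B − 1)/(n − 1) = (1.9126 − 1)/(5 − 1) = 0.9126/4 = 0.2282

0.23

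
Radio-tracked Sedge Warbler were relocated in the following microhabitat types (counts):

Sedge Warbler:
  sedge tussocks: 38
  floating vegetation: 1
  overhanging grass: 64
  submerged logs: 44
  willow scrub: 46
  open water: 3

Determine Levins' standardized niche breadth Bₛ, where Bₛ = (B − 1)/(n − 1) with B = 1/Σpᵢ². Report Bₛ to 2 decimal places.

0.60

Proportions for Sedge Warbler (n=196): 38/196=0.1939, 1/196=0.0051, 64/196=0.3265, 44/196=0.2245, 46/196=0.2347, 3/196=0.0153
Σpᵢ² = 0.1939² + 0.0051² + 0.3265² + 0.2245² + 0.2347² + 0.0153² = 0.037597 + 0.000026 + 0.106602 + 0.050400 + 0.055084 + 0.000234 = 0.249943
B = 1 / 0.249943 = 4.0009
Bₛ = (B − 1)/(n − 1) = (4.0009 − 1)/(6 − 1) = 3.0009/5 = 0.6002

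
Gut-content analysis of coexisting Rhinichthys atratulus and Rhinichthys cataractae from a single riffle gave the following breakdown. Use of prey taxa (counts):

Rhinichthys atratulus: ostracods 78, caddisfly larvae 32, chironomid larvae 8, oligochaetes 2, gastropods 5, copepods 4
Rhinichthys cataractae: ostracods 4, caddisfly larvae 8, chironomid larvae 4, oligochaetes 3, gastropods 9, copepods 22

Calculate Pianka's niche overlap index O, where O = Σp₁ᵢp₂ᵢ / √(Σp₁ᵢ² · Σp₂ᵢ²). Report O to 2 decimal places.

0.34

Proportions for Rhinichthys atratulus (n=129): 78/129=0.6047, 32/129=0.2481, 8/129=0.0620, 2/129=0.0155, 5/129=0.0388, 4/129=0.0310
Proportions for Rhinichthys cataractae (n=50): 4/50=0.0800, 8/50=0.1600, 4/50=0.0800, 3/50=0.0600, 9/50=0.1800, 22/50=0.4400
Σ p₁ᵢp₂ᵢ = 0.048376 + 0.039696 + 0.004960 + 0.000930 + 0.006984 + 0.013640 = 0.114586
Σp_1ᵢ² = 0.6047² + 0.2481² + 0.0620² + 0.0155² + 0.0388² + 0.0310² = 0.365662 + 0.061554 + 0.003844 + 0.000240 + 0.001505 + 0.000961 = 0.433766
Σp_2ᵢ² = 0.0800² + 0.1600² + 0.0800² + 0.0600² + 0.1800² + 0.4400² = 0.006400 + 0.025600 + 0.006400 + 0.003600 + 0.032400 + 0.193600 = 0.268000
O = 0.114586 / √(0.433766 × 0.268000) = 0.114586 / 0.3409535 = 0.3361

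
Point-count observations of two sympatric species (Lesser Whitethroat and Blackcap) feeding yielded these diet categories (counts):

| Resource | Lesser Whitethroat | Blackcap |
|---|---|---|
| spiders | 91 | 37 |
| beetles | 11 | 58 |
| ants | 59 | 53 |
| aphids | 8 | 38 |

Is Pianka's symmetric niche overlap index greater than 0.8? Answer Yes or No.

No

Proportions for Lesser Whitethroat (n=169): 91/169=0.5385, 11/169=0.0651, 59/169=0.3491, 8/169=0.0473
Proportions for Blackcap (n=186): 37/186=0.1989, 58/186=0.3118, 53/186=0.2849, 38/186=0.2043
Σ p₁ᵢp₂ᵢ = 0.107108 + 0.020298 + 0.099459 + 0.009663 = 0.236528
Σp_1ᵢ² = 0.5385² + 0.0651² + 0.3491² + 0.0473² = 0.289982 + 0.004238 + 0.121871 + 0.002237 = 0.418328
Σp_2ᵢ² = 0.1989² + 0.3118² + 0.2849² + 0.2043² = 0.039561 + 0.097219 + 0.081168 + 0.041738 = 0.259686
O = 0.236528 / √(0.418328 × 0.259686) = 0.236528 / 0.3295966 = 0.7176
O = 0.7176 < 0.8 → No.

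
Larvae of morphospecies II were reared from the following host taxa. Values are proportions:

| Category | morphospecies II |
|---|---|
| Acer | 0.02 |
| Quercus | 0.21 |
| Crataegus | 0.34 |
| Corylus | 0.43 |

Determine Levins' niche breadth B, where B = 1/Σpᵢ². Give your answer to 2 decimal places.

2.90

Σpᵢ² = 0.02² + 0.21² + 0.34² + 0.43² = 0.0004 + 0.0441 + 0.1156 + 0.1849 = 0.3450
B = 1 / 0.3450 = 2.8986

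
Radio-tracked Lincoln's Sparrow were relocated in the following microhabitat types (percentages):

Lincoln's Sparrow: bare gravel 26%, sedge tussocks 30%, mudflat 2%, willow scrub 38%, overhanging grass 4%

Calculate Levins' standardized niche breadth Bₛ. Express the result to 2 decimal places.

0.57

Convert percentages to proportions (divide by 100).
Σpᵢ² = 0.26² + 0.30² + 0.02² + 0.38² + 0.04² = 0.0676 + 0.0900 + 0.0004 + 0.1444 + 0.0016 = 0.3040
B = 1 / 0.3040 = 3.2895
Bₛ = (B − 1)/(n − 1) = (3.2895 − 1)/(5 − 1) = 2.2895/4 = 0.5724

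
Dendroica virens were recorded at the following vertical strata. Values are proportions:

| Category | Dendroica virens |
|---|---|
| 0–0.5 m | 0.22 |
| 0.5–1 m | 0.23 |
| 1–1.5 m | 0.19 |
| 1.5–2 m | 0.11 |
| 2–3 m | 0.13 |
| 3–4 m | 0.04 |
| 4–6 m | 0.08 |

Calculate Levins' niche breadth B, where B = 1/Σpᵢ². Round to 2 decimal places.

Σpᵢ² = 0.22² + 0.23² + 0.19² + 0.11² + 0.13² + 0.04² + 0.08² = 0.0484 + 0.0529 + 0.0361 + 0.0121 + 0.0169 + 0.0016 + 0.0064 = 0.1744
B = 1 / 0.1744 = 5.7339

5.73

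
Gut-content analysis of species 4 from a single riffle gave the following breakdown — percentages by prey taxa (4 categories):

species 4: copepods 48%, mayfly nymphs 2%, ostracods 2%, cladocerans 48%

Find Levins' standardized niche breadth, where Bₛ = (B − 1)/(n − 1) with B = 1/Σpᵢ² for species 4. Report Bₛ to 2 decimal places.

Convert percentages to proportions (divide by 100).
Σpᵢ² = 0.48² + 0.02² + 0.02² + 0.48² = 0.2304 + 0.0004 + 0.0004 + 0.2304 = 0.4616
B = 1 / 0.4616 = 2.1664
Bₛ = (B − 1)/(n − 1) = (2.1664 − 1)/(4 − 1) = 1.1664/3 = 0.3888

0.39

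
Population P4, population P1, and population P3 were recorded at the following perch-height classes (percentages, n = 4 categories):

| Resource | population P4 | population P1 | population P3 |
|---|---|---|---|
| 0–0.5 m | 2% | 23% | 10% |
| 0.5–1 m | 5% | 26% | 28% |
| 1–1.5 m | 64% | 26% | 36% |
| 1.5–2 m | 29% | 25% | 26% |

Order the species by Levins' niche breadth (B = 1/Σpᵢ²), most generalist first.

population P1 > population P3 > population P4

Convert percentages to proportions (divide by 100).
Σp_P4ᵢ² = 0.02² + 0.05² + 0.64² + 0.29² = 0.0004 + 0.0025 + 0.4096 + 0.0841 = 0.4966
B_P4 = 1 / 0.4966 = 2.0137
Σp_P1ᵢ² = 0.23² + 0.26² + 0.26² + 0.25² = 0.0529 + 0.0676 + 0.0676 + 0.0625 = 0.2506
B_P1 = 1 / 0.2506 = 3.9904
Σp_P3ᵢ² = 0.10² + 0.28² + 0.36² + 0.26² = 0.0100 + 0.0784 + 0.1296 + 0.0676 = 0.2856
B_P3 = 1 / 0.2856 = 3.5014
Ranking by B (broadest → narrowest): population P1 (3.99) > population P3 (3.50) > population P4 (2.01)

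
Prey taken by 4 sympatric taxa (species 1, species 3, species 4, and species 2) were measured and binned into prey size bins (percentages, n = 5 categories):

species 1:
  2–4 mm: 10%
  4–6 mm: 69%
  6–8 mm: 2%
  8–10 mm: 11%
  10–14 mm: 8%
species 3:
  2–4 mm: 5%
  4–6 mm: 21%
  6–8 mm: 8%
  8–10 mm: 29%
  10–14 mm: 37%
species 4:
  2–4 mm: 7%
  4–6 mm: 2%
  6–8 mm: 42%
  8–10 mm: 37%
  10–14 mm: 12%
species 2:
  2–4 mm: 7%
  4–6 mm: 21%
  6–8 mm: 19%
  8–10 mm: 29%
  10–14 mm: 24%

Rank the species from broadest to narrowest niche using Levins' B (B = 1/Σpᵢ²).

species 2 > species 3 > species 4 > species 1

Convert percentages to proportions (divide by 100).
Σp_1ᵢ² = 0.10² + 0.69² + 0.02² + 0.11² + 0.08² = 0.0100 + 0.4761 + 0.0004 + 0.0121 + 0.0064 = 0.5050
B_1 = 1 / 0.5050 = 1.9802
Σp_3ᵢ² = 0.05² + 0.21² + 0.08² + 0.29² + 0.37² = 0.0025 + 0.0441 + 0.0064 + 0.0841 + 0.1369 = 0.2740
B_3 = 1 / 0.2740 = 3.6496
Σp_4ᵢ² = 0.07² + 0.02² + 0.42² + 0.37² + 0.12² = 0.0049 + 0.0004 + 0.1764 + 0.1369 + 0.0144 = 0.3330
B_4 = 1 / 0.3330 = 3.0030
Σp_2ᵢ² = 0.07² + 0.21² + 0.19² + 0.29² + 0.24² = 0.0049 + 0.0441 + 0.0361 + 0.0841 + 0.0576 = 0.2268
B_2 = 1 / 0.2268 = 4.4092
Ranking by B (broadest → narrowest): species 2 (4.41) > species 3 (3.65) > species 4 (3.00) > species 1 (1.98)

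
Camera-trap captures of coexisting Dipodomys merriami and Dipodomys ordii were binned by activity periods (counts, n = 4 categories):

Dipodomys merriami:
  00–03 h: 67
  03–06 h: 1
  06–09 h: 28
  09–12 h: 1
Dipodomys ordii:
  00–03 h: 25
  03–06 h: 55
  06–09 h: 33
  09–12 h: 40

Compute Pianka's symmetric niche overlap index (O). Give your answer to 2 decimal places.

0.47

Proportions for Dipodomys merriami (n=97): 67/97=0.6907, 1/97=0.0103, 28/97=0.2887, 1/97=0.0103
Proportions for Dipodomys ordii (n=153): 25/153=0.1634, 55/153=0.3595, 33/153=0.2157, 40/153=0.2614
Σ p₁ᵢp₂ᵢ = 0.112860 + 0.003703 + 0.062273 + 0.002692 = 0.181528
Σp_1ᵢ² = 0.6907² + 0.0103² + 0.2887² + 0.0103² = 0.477066 + 0.000106 + 0.083348 + 0.000106 = 0.560626
Σp_2ᵢ² = 0.1634² + 0.3595² + 0.2157² + 0.2614² = 0.026700 + 0.129240 + 0.046526 + 0.068330 = 0.270796
O = 0.181528 / √(0.560626 × 0.270796) = 0.181528 / 0.3896348 = 0.4659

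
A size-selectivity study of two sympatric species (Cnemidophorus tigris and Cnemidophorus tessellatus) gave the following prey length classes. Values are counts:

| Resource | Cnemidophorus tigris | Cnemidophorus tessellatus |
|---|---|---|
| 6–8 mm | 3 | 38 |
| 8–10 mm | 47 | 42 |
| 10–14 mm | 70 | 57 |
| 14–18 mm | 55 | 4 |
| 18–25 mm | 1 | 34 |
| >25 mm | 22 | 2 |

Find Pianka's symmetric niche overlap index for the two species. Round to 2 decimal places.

0.71

Proportions for Cnemidophorus tigris (n=198): 3/198=0.0152, 47/198=0.2374, 70/198=0.3535, 55/198=0.2778, 1/198=0.0051, 22/198=0.1111
Proportions for Cnemidophorus tessellatus (n=177): 38/177=0.2147, 42/177=0.2373, 57/177=0.3220, 4/177=0.0226, 34/177=0.1921, 2/177=0.0113
Σ p₁ᵢp₂ᵢ = 0.003263 + 0.056335 + 0.113827 + 0.006278 + 0.000980 + 0.001255 = 0.181938
Σp_1ᵢ² = 0.0152² + 0.2374² + 0.3535² + 0.2778² + 0.0051² + 0.1111² = 0.000231 + 0.056359 + 0.124962 + 0.077173 + 0.000026 + 0.012343 = 0.271094
Σp_2ᵢ² = 0.2147² + 0.2373² + 0.3220² + 0.0226² + 0.1921² + 0.0113² = 0.046096 + 0.056311 + 0.103684 + 0.000511 + 0.036902 + 0.000128 = 0.243632
O = 0.181938 / √(0.271094 × 0.243632) = 0.181938 / 0.2569964 = 0.7079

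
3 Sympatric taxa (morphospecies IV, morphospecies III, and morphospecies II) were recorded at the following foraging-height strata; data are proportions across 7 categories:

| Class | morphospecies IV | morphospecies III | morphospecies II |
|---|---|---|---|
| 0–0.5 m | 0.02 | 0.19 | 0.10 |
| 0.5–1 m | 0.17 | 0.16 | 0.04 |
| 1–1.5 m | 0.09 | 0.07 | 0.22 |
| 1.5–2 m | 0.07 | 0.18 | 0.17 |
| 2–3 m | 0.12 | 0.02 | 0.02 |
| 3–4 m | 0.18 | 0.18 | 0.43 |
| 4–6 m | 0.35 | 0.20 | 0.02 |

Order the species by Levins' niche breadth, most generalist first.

morphospecies III > morphospecies IV > morphospecies II

Σp_IVᵢ² = 0.02² + 0.17² + 0.09² + 0.07² + 0.12² + 0.18² + 0.35² = 0.0004 + 0.0289 + 0.0081 + 0.0049 + 0.0144 + 0.0324 + 0.1225 = 0.2116
B_IV = 1 / 0.2116 = 4.7259
Σp_IIIᵢ² = 0.19² + 0.16² + 0.07² + 0.18² + 0.02² + 0.18² + 0.20² = 0.0361 + 0.0256 + 0.0049 + 0.0324 + 0.0004 + 0.0324 + 0.0400 = 0.1718
B_III = 1 / 0.1718 = 5.8207
Σp_IIᵢ² = 0.10² + 0.04² + 0.22² + 0.17² + 0.02² + 0.43² + 0.02² = 0.0100 + 0.0016 + 0.0484 + 0.0289 + 0.0004 + 0.1849 + 0.0004 = 0.2746
B_II = 1 / 0.2746 = 3.6417
Ranking by B (broadest → narrowest): morphospecies III (5.82) > morphospecies IV (4.73) > morphospecies II (3.64)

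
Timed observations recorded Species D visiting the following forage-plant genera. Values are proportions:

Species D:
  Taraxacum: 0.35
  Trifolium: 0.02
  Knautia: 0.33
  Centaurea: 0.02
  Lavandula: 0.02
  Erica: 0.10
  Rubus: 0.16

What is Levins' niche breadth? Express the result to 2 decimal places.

Σpᵢ² = 0.35² + 0.02² + 0.33² + 0.02² + 0.02² + 0.10² + 0.16² = 0.1225 + 0.0004 + 0.1089 + 0.0004 + 0.0004 + 0.0100 + 0.0256 = 0.2682
B = 1 / 0.2682 = 3.7286

3.73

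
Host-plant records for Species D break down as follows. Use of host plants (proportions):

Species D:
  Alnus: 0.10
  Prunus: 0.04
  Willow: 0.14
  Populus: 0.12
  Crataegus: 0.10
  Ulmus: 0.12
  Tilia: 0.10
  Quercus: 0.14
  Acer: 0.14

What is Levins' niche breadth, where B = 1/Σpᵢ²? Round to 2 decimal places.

8.39

Σpᵢ² = 0.10² + 0.04² + 0.14² + 0.12² + 0.10² + 0.12² + 0.10² + 0.14² + 0.14² = 0.0100 + 0.0016 + 0.0196 + 0.0144 + 0.0100 + 0.0144 + 0.0100 + 0.0196 + 0.0196 = 0.1192
B = 1 / 0.1192 = 8.3893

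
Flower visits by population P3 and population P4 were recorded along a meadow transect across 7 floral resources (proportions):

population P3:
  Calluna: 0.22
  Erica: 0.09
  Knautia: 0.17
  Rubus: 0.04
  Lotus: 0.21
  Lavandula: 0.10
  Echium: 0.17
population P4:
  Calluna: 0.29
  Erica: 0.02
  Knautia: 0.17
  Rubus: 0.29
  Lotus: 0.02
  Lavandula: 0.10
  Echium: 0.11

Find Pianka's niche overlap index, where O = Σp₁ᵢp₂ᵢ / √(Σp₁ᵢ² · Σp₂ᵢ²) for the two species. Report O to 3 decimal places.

0.719

Σ p₁ᵢp₂ᵢ = 0.0638 + 0.0018 + 0.0289 + 0.0116 + 0.0042 + 0.0100 + 0.0187 = 0.1390
Σp_1ᵢ² = 0.22² + 0.09² + 0.17² + 0.04² + 0.21² + 0.10² + 0.17² = 0.0484 + 0.0081 + 0.0289 + 0.0016 + 0.0441 + 0.0100 + 0.0289 = 0.1700
Σp_2ᵢ² = 0.29² + 0.02² + 0.17² + 0.29² + 0.02² + 0.10² + 0.11² = 0.0841 + 0.0004 + 0.0289 + 0.0841 + 0.0004 + 0.0100 + 0.0121 = 0.2200
O = 0.1390 / √(0.1700 × 0.2200) = 0.1390 / 0.193391 = 0.71875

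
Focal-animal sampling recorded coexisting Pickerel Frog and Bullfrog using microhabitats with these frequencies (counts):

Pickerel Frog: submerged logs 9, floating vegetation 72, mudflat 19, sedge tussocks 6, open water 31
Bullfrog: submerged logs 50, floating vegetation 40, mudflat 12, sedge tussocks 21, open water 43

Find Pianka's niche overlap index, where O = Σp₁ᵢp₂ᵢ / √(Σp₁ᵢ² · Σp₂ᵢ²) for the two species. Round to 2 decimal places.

0.76

Proportions for Pickerel Frog (n=137): 9/137=0.0657, 72/137=0.5255, 19/137=0.1387, 6/137=0.0438, 31/137=0.2263
Proportions for Bullfrog (n=166): 50/166=0.3012, 40/166=0.2410, 12/166=0.0723, 21/166=0.1265, 43/166=0.2590
Σ p₁ᵢp₂ᵢ = 0.019789 + 0.126646 + 0.010028 + 0.005541 + 0.058612 = 0.220616
Σp_1ᵢ² = 0.0657² + 0.5255² + 0.1387² + 0.0438² + 0.2263² = 0.004316 + 0.276150 + 0.019238 + 0.001918 + 0.051212 = 0.352834
Σp_2ᵢ² = 0.3012² + 0.2410² + 0.0723² + 0.1265² + 0.2590² = 0.090721 + 0.058081 + 0.005227 + 0.016002 + 0.067081 = 0.237112
O = 0.220616 / √(0.352834 × 0.237112) = 0.220616 / 0.2892424 = 0.7627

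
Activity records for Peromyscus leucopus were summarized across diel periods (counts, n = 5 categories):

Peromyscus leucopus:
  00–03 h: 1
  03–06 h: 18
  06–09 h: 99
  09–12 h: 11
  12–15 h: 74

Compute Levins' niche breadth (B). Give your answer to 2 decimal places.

2.62

Proportions for Peromyscus leucopus (n=203): 1/203=0.0049, 18/203=0.0887, 99/203=0.4877, 11/203=0.0542, 74/203=0.3645
Σpᵢ² = 0.0049² + 0.0887² + 0.4877² + 0.0542² + 0.3645² = 0.000024 + 0.007868 + 0.237851 + 0.002938 + 0.132860 = 0.381541
B = 1 / 0.381541 = 2.6210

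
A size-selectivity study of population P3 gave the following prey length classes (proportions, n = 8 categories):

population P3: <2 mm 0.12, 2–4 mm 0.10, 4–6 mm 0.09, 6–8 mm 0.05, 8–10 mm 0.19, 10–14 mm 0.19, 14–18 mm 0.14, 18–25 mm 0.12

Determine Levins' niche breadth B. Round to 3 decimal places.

Σpᵢ² = 0.12² + 0.10² + 0.09² + 0.05² + 0.19² + 0.19² + 0.14² + 0.12² = 0.0144 + 0.0100 + 0.0081 + 0.0025 + 0.0361 + 0.0361 + 0.0196 + 0.0144 = 0.1412
B = 1 / 0.1412 = 7.08215

7.082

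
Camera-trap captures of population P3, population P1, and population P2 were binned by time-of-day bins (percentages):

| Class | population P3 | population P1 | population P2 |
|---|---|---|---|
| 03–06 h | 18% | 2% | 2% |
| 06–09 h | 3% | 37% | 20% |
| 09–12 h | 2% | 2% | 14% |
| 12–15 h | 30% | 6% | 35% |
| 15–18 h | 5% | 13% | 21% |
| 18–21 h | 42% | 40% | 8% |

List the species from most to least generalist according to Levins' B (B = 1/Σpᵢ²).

population P2 > population P3 > population P1

Convert percentages to proportions (divide by 100).
Σp_P3ᵢ² = 0.18² + 0.03² + 0.02² + 0.30² + 0.05² + 0.42² = 0.0324 + 0.0009 + 0.0004 + 0.0900 + 0.0025 + 0.1764 = 0.3026
B_P3 = 1 / 0.3026 = 3.3047
Σp_P1ᵢ² = 0.02² + 0.37² + 0.02² + 0.06² + 0.13² + 0.40² = 0.0004 + 0.1369 + 0.0004 + 0.0036 + 0.0169 + 0.1600 = 0.3182
B_P1 = 1 / 0.3182 = 3.1427
Σp_P2ᵢ² = 0.02² + 0.20² + 0.14² + 0.35² + 0.21² + 0.08² = 0.0004 + 0.0400 + 0.0196 + 0.1225 + 0.0441 + 0.0064 = 0.2330
B_P2 = 1 / 0.2330 = 4.2918
Ranking by B (broadest → narrowest): population P2 (4.29) > population P3 (3.30) > population P1 (3.14)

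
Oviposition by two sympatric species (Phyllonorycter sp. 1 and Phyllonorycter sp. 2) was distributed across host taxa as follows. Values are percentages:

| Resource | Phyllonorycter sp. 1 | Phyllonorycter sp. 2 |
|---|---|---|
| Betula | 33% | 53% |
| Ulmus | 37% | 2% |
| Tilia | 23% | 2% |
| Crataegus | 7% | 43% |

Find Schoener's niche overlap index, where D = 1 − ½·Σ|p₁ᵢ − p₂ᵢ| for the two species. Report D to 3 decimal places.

Convert percentages to proportions (divide by 100).
Σ|p₁ᵢ − p₂ᵢ| = 0.20 + 0.35 + 0.21 + 0.36 = 1.12
D = 1 − ½ × 1.12 = 1 − 0.560 = 0.44000

0.440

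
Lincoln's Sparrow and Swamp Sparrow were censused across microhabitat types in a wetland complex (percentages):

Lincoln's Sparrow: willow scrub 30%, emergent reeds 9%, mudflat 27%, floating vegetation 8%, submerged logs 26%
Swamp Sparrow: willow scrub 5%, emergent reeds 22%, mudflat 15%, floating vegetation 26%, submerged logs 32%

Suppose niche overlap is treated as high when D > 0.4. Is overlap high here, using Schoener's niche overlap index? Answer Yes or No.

Convert percentages to proportions (divide by 100).
Σ|p₁ᵢ − p₂ᵢ| = 0.25 + 0.13 + 0.12 + 0.18 + 0.06 = 0.74
D = 1 − ½ × 0.74 = 1 − 0.370 = 0.6300
D = 0.6300 > 0.4 → Yes.

Yes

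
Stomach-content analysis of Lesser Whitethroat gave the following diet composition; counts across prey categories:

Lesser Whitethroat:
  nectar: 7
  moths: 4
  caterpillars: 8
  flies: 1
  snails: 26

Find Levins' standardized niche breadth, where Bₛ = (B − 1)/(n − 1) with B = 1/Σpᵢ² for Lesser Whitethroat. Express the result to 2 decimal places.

0.41

Proportions for Lesser Whitethroat (n=46): 7/46=0.1522, 4/46=0.0870, 8/46=0.1739, 1/46=0.0217, 26/46=0.5652
Σpᵢ² = 0.1522² + 0.0870² + 0.1739² + 0.0217² + 0.5652² = 0.023165 + 0.007569 + 0.030241 + 0.000471 + 0.319451 = 0.380897
B = 1 / 0.380897 = 2.6254
Bₛ = (B − 1)/(n − 1) = (2.6254 − 1)/(5 − 1) = 1.6254/4 = 0.4064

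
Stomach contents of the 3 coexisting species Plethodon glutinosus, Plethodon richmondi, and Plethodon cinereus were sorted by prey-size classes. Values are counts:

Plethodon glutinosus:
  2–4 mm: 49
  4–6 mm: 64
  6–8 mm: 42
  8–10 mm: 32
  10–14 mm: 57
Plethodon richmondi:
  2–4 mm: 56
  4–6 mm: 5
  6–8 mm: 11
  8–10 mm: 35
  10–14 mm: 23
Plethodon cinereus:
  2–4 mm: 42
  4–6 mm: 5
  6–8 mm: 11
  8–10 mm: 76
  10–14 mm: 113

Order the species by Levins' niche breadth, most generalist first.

Plethodon glutinosus > Plethodon richmondi > Plethodon cinereus

Proportions for Plethodon glutinosus (n=244): 49/244=0.2008, 64/244=0.2623, 42/244=0.1721, 32/244=0.1311, 57/244=0.2336
Proportions for Plethodon richmondi (n=130): 56/130=0.4308, 5/130=0.0385, 11/130=0.0846, 35/130=0.2692, 23/130=0.1769
Proportions for Plethodon cinereus (n=247): 42/247=0.1700, 5/247=0.0202, 11/247=0.0445, 76/247=0.3077, 113/247=0.4575
Σp_glutᵢ² = 0.2008² + 0.2623² + 0.1721² + 0.1311² + 0.2336² = 0.040321 + 0.068801 + 0.029618 + 0.017187 + 0.054569 = 0.210496
B_glut = 1 / 0.210496 = 4.7507
Σp_richᵢ² = 0.4308² + 0.0385² + 0.0846² + 0.2692² + 0.1769² = 0.185589 + 0.001482 + 0.007157 + 0.072469 + 0.031294 = 0.297991
B_rich = 1 / 0.297991 = 3.3558
Σp_cineᵢ² = 0.1700² + 0.0202² + 0.0445² + 0.3077² + 0.4575² = 0.028900 + 0.000408 + 0.001980 + 0.094679 + 0.209306 = 0.335273
B_cine = 1 / 0.335273 = 2.9826
Ranking by B (broadest → narrowest): Plethodon glutinosus (4.75) > Plethodon richmondi (3.36) > Plethodon cinereus (2.98)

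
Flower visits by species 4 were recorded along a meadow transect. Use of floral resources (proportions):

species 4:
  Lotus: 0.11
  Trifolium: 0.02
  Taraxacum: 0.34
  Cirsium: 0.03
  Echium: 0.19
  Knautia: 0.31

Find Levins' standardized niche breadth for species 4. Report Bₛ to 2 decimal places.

0.57

Σpᵢ² = 0.11² + 0.02² + 0.34² + 0.03² + 0.19² + 0.31² = 0.0121 + 0.0004 + 0.1156 + 0.0009 + 0.0361 + 0.0961 = 0.2612
B = 1 / 0.2612 = 3.8285
Bₛ = (B − 1)/(n − 1) = (3.8285 − 1)/(6 − 1) = 2.8285/5 = 0.5657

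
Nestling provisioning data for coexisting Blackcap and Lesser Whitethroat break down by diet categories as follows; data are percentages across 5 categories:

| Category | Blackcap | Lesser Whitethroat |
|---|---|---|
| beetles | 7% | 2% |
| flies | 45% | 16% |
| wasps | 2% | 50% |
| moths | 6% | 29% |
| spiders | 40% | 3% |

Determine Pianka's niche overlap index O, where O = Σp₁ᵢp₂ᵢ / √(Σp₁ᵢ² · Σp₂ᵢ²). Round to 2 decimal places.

0.31

Convert percentages to proportions (divide by 100).
Σ p₁ᵢp₂ᵢ = 0.0014 + 0.0720 + 0.0100 + 0.0174 + 0.0120 = 0.1128
Σp_1ᵢ² = 0.07² + 0.45² + 0.02² + 0.06² + 0.40² = 0.0049 + 0.2025 + 0.0004 + 0.0036 + 0.1600 = 0.3714
Σp_2ᵢ² = 0.02² + 0.16² + 0.50² + 0.29² + 0.03² = 0.0004 + 0.0256 + 0.2500 + 0.0841 + 0.0009 = 0.3610
O = 0.1128 / √(0.3714 × 0.3610) = 0.1128 / 0.36616 = 0.3081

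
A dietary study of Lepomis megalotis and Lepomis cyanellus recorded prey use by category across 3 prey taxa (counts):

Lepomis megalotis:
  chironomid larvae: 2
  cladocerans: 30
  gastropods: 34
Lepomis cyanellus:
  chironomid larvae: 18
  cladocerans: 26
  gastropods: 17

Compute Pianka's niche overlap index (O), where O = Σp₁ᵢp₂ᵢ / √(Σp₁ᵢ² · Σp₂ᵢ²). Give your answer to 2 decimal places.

0.86

Proportions for Lepomis megalotis (n=66): 2/66=0.0303, 30/66=0.4545, 34/66=0.5152
Proportions for Lepomis cyanellus (n=61): 18/61=0.2951, 26/61=0.4262, 17/61=0.2787
Σ p₁ᵢp₂ᵢ = 0.008942 + 0.193708 + 0.143586 = 0.346236
Σp_1ᵢ² = 0.0303² + 0.4545² + 0.5152² = 0.000918 + 0.206570 + 0.265431 = 0.472919
Σp_2ᵢ² = 0.2951² + 0.4262² + 0.2787² = 0.087084 + 0.181646 + 0.077674 = 0.346404
O = 0.346236 / √(0.472919 × 0.346404) = 0.346236 / 0.4047481 = 0.8554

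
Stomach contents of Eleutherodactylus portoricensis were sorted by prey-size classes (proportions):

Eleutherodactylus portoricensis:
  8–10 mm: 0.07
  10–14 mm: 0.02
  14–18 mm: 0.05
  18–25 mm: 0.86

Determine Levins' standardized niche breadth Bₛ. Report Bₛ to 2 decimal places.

Σpᵢ² = 0.07² + 0.02² + 0.05² + 0.86² = 0.0049 + 0.0004 + 0.0025 + 0.7396 = 0.7474
B = 1 / 0.7474 = 1.3380
Bₛ = (B − 1)/(n − 1) = (1.3380 − 1)/(4 − 1) = 0.3380/3 = 0.1127

0.11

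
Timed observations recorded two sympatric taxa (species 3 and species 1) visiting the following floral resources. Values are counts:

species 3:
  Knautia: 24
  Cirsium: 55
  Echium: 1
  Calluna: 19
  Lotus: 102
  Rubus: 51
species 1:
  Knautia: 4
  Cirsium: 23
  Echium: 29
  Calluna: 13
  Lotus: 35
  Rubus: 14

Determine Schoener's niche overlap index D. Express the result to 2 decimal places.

Proportions for species 3 (n=252): 24/252=0.0952, 55/252=0.2183, 1/252=0.0040, 19/252=0.0754, 102/252=0.4048, 51/252=0.2024
Proportions for species 1 (n=118): 4/118=0.0339, 23/118=0.1949, 29/118=0.2458, 13/118=0.1102, 35/118=0.2966, 14/118=0.1186
Σ|p₁ᵢ − p₂ᵢ| = 0.0613 + 0.0234 + 0.2418 + 0.0348 + 0.1082 + 0.0838 = 0.5533
D = 1 − ½ × 0.5533 = 1 − 0.27665 = 0.72335

0.72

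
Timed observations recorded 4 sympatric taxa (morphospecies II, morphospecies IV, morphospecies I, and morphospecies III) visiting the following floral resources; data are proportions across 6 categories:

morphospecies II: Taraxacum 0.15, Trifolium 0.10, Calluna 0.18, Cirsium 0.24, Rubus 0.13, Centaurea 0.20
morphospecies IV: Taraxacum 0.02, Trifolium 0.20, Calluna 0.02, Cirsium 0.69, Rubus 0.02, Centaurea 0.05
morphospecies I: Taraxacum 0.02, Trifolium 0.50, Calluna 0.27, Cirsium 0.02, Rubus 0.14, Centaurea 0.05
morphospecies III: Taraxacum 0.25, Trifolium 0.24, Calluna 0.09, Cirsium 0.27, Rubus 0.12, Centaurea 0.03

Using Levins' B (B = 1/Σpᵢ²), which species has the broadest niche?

Σp_IIᵢ² = 0.15² + 0.10² + 0.18² + 0.24² + 0.13² + 0.20² = 0.0225 + 0.0100 + 0.0324 + 0.0576 + 0.0169 + 0.0400 = 0.1794
B_II = 1 / 0.1794 = 5.5741
Σp_IVᵢ² = 0.02² + 0.20² + 0.02² + 0.69² + 0.02² + 0.05² = 0.0004 + 0.0400 + 0.0004 + 0.4761 + 0.0004 + 0.0025 = 0.5198
B_IV = 1 / 0.5198 = 1.9238
Σp_Iᵢ² = 0.02² + 0.50² + 0.27² + 0.02² + 0.14² + 0.05² = 0.0004 + 0.2500 + 0.0729 + 0.0004 + 0.0196 + 0.0025 = 0.3458
B_I = 1 / 0.3458 = 2.8918
Σp_IIIᵢ² = 0.25² + 0.24² + 0.09² + 0.27² + 0.12² + 0.03² = 0.0625 + 0.0576 + 0.0081 + 0.0729 + 0.0144 + 0.0009 = 0.2164
B_III = 1 / 0.2164 = 4.6211
Highest B → broadest niche (most generalist): morphospecies II (B = 5.57).

morphospecies II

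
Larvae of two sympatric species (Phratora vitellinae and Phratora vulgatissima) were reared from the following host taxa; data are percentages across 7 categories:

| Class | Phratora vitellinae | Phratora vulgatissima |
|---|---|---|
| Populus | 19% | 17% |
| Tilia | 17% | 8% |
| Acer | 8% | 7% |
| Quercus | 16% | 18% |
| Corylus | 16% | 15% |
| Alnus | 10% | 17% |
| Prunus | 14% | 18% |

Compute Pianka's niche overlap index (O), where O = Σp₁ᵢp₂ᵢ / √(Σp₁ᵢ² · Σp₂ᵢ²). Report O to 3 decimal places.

Convert percentages to proportions (divide by 100).
Σ p₁ᵢp₂ᵢ = 0.0323 + 0.0136 + 0.0056 + 0.0288 + 0.0240 + 0.0170 + 0.0252 = 0.1465
Σp_1ᵢ² = 0.19² + 0.17² + 0.08² + 0.16² + 0.16² + 0.10² + 0.14² = 0.0361 + 0.0289 + 0.0064 + 0.0256 + 0.0256 + 0.0100 + 0.0196 = 0.1522
Σp_2ᵢ² = 0.17² + 0.08² + 0.07² + 0.18² + 0.15² + 0.17² + 0.18² = 0.0289 + 0.0064 + 0.0049 + 0.0324 + 0.0225 + 0.0289 + 0.0324 = 0.1564
O = 0.1465 / √(0.1522 × 0.1564) = 0.1465 / 0.154286 = 0.94954

0.950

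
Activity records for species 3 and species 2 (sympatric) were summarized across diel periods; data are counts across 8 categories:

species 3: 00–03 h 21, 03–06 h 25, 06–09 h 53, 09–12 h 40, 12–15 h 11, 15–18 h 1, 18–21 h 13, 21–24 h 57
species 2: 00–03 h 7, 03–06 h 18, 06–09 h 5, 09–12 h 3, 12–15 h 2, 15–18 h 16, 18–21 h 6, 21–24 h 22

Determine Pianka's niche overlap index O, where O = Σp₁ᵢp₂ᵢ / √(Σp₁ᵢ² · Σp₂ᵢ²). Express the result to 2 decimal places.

Proportions for species 3 (n=221): 21/221=0.0950, 25/221=0.1131, 53/221=0.2398, 40/221=0.1810, 11/221=0.0498, 1/221=0.0045, 13/221=0.0588, 57/221=0.2579
Proportions for species 2 (n=79): 7/79=0.0886, 18/79=0.2278, 5/79=0.0633, 3/79=0.0380, 2/79=0.0253, 16/79=0.2025, 6/79=0.0759, 22/79=0.2785
Σ p₁ᵢp₂ᵢ = 0.008417 + 0.025764 + 0.015179 + 0.006878 + 0.001260 + 0.000911 + 0.004463 + 0.071825 = 0.134697
Σp_1ᵢ² = 0.0950² + 0.1131² + 0.2398² + 0.1810² + 0.0498² + 0.0045² + 0.0588² + 0.2579² = 0.009025 + 0.012792 + 0.057504 + 0.032761 + 0.002480 + 0.000020 + 0.003457 + 0.066512 = 0.184551
Σp_2ᵢ² = 0.0886² + 0.2278² + 0.0633² + 0.0380² + 0.0253² + 0.2025² + 0.0759² + 0.2785² = 0.007850 + 0.051893 + 0.004007 + 0.001444 + 0.000640 + 0.041006 + 0.005761 + 0.077562 = 0.190163
O = 0.134697 / √(0.184551 × 0.190163) = 0.134697 / 0.1873360 = 0.7190

0.72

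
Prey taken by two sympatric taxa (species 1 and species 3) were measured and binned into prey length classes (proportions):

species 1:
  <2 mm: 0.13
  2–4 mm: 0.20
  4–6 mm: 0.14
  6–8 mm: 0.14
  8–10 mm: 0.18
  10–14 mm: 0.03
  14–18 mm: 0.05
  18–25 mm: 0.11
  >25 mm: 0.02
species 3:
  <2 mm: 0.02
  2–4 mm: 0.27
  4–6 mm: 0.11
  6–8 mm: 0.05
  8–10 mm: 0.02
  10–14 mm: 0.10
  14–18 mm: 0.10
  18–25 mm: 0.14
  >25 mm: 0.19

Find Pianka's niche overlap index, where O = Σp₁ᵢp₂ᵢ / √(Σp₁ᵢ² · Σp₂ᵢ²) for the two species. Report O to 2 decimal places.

0.71

Σ p₁ᵢp₂ᵢ = 0.0026 + 0.0540 + 0.0154 + 0.0070 + 0.0036 + 0.0030 + 0.0050 + 0.0154 + 0.0038 = 0.1098
Σp_1ᵢ² = 0.13² + 0.20² + 0.14² + 0.14² + 0.18² + 0.03² + 0.05² + 0.11² + 0.02² = 0.0169 + 0.0400 + 0.0196 + 0.0196 + 0.0324 + 0.0009 + 0.0025 + 0.0121 + 0.0004 = 0.1444
Σp_2ᵢ² = 0.02² + 0.27² + 0.11² + 0.05² + 0.02² + 0.10² + 0.10² + 0.14² + 0.19² = 0.0004 + 0.0729 + 0.0121 + 0.0025 + 0.0004 + 0.0100 + 0.0100 + 0.0196 + 0.0361 = 0.1640
O = 0.1098 / √(0.1444 × 0.1640) = 0.1098 / 0.15389 = 0.7135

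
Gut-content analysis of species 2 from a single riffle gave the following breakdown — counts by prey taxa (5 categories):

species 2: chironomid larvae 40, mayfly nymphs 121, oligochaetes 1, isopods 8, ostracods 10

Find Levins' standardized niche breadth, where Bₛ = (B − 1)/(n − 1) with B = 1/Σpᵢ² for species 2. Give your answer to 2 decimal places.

0.24

Proportions for species 2 (n=180): 40/180=0.2222, 121/180=0.6722, 1/180=0.0056, 8/180=0.0444, 10/180=0.0556
Σpᵢ² = 0.2222² + 0.6722² + 0.0056² + 0.0444² + 0.0556² = 0.049373 + 0.451853 + 0.000031 + 0.001971 + 0.003091 = 0.506319
B = 1 / 0.506319 = 1.9750
Bₛ = (B − 1)/(n − 1) = (1.9750 − 1)/(5 − 1) = 0.9750/4 = 0.2438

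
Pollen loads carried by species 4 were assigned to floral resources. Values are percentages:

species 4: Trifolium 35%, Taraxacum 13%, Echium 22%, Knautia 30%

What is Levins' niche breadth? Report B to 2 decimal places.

3.60

Convert percentages to proportions (divide by 100).
Σpᵢ² = 0.35² + 0.13² + 0.22² + 0.30² = 0.1225 + 0.0169 + 0.0484 + 0.0900 = 0.2778
B = 1 / 0.2778 = 3.5997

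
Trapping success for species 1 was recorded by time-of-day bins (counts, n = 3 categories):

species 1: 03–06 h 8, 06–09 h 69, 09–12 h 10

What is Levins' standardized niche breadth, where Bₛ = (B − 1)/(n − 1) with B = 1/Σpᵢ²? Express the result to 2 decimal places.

0.27

Proportions for species 1 (n=87): 8/87=0.0920, 69/87=0.7931, 10/87=0.1149
Σpᵢ² = 0.0920² + 0.7931² + 0.1149² = 0.008464 + 0.629008 + 0.013202 = 0.650674
B = 1 / 0.650674 = 1.5369
Bₛ = (B − 1)/(n − 1) = (1.5369 − 1)/(3 − 1) = 0.5369/2 = 0.2685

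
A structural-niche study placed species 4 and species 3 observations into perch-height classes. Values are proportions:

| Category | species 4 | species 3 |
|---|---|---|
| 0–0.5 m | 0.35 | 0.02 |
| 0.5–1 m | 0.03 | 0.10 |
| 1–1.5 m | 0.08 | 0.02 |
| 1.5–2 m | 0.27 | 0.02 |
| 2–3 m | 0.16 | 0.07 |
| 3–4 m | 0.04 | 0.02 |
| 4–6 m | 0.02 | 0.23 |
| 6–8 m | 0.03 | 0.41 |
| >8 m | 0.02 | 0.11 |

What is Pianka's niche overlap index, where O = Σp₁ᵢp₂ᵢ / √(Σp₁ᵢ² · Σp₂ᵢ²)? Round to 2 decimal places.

0.20

Σ p₁ᵢp₂ᵢ = 0.0070 + 0.0030 + 0.0016 + 0.0054 + 0.0112 + 0.0008 + 0.0046 + 0.0123 + 0.0022 = 0.0481
Σp_1ᵢ² = 0.35² + 0.03² + 0.08² + 0.27² + 0.16² + 0.04² + 0.02² + 0.03² + 0.02² = 0.1225 + 0.0009 + 0.0064 + 0.0729 + 0.0256 + 0.0016 + 0.0004 + 0.0009 + 0.0004 = 0.2316
Σp_2ᵢ² = 0.02² + 0.10² + 0.02² + 0.02² + 0.07² + 0.02² + 0.23² + 0.41² + 0.11² = 0.0004 + 0.0100 + 0.0004 + 0.0004 + 0.0049 + 0.0004 + 0.0529 + 0.1681 + 0.0121 = 0.2496
O = 0.0481 / √(0.2316 × 0.2496) = 0.0481 / 0.24043 = 0.2001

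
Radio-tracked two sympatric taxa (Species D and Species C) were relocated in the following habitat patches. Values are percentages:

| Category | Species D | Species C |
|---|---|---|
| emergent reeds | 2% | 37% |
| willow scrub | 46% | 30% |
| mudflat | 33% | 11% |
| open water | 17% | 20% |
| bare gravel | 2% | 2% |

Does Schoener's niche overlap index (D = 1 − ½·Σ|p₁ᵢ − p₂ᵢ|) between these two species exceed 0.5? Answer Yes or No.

Convert percentages to proportions (divide by 100).
Σ|p₁ᵢ − p₂ᵢ| = 0.35 + 0.16 + 0.22 + 0.03 + 0.00 = 0.76
D = 1 − ½ × 0.76 = 1 − 0.380 = 0.6200
D = 0.6200 > 0.5 → Yes.

Yes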